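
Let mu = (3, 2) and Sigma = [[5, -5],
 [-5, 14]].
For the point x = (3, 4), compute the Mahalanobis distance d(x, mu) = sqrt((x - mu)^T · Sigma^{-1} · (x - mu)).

Step 1 — centre the observation: (x - mu) = (0, 2).

Step 2 — invert Sigma. det(Sigma) = 5·14 - (-5)² = 45.
  Sigma^{-1} = (1/det) · [[d, -b], [-b, a]] = [[0.3111, 0.1111],
 [0.1111, 0.1111]].

Step 3 — form the quadratic (x - mu)^T · Sigma^{-1} · (x - mu):
  Sigma^{-1} · (x - mu) = (0.2222, 0.2222).
  (x - mu)^T · [Sigma^{-1} · (x - mu)] = (0)·(0.2222) + (2)·(0.2222) = 0.4444.

Step 4 — take square root: d = √(0.4444) ≈ 0.6667.

d(x, mu) = √(0.4444) ≈ 0.6667


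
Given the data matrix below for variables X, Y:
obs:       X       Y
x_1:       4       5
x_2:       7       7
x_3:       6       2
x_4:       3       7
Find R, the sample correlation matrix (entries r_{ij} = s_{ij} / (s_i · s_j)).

Step 1 — column means:
  mean(X) = (4 + 7 + 6 + 3) / 4 = 20/4 = 5
  mean(Y) = (5 + 7 + 2 + 7) / 4 = 21/4 = 5.25

Step 2 — sample variances and covariances s[i,j] = (1/(n-1)) · Σ_k (x_{k,i} - mean_i) · (x_{k,j} - mean_j), with n-1 = 3:
  s[X,X] = ((-1)·(-1) + (2)·(2) + (1)·(1) + (-2)·(-2)) / 3 = 10/3 = 3.3333
  s[X,Y] = ((-1)·(-0.25) + (2)·(1.75) + (1)·(-3.25) + (-2)·(1.75)) / 3 = -3/3 = -1
  s[Y,Y] = ((-0.25)·(-0.25) + (1.75)·(1.75) + (-3.25)·(-3.25) + (1.75)·(1.75)) / 3 = 16.75/3 = 5.5833
  Sample standard deviations s_i = √(s[i,i]):
  s(X) = √(3.3333) = 1.8257
  s(Y) = √(5.5833) = 2.3629

Step 3 — r_{ij} = s_{ij} / (s_i · s_j):
  r[X,X] = 1 (diagonal).
  r[X,Y] = -1 / (1.8257 · 2.3629) = -1 / 4.3141 = -0.2318
  r[Y,Y] = 1 (diagonal).

R is symmetric with unit diagonal. Assembling:

R = [[1, -0.2318],
 [-0.2318, 1]]


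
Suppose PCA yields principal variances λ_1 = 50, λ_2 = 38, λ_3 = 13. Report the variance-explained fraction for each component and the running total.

Step 1 — total variance = trace(Sigma) = Σ λ_i = 50 + 38 + 13 = 101.

Step 2 — fraction explained by component i = λ_i / Σ λ:
  PC1: 50/101 = 0.495
  PC2: 38/101 = 0.3762
  PC3: 13/101 = 0.1287

Step 3 — cumulative fraction after k components = (λ_1 + ... + λ_k) / Σ λ:
  k = 1: 50/101 = 0.495
  k = 2: (50 + 38)/101 = 88/101 = 0.8713
  k = 3: (50 + 38 + 13)/101 = 101/101 = 1

Summary (fraction, with percent):

explained: PC1 0.495 (49.5%), PC2 0.3762 (37.62%), PC3 0.1287 (12.87%);  cumulative: 0.495, 0.8713, 1


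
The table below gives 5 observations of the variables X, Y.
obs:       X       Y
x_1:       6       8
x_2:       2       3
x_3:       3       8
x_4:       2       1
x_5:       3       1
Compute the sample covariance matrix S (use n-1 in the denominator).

Step 1 — column means:
  mean(X) = (6 + 2 + 3 + 2 + 3) / 5 = 16/5 = 3.2
  mean(Y) = (8 + 3 + 8 + 1 + 1) / 5 = 21/5 = 4.2

Step 2 — sample covariance S[i,j] = (1/(n-1)) · Σ_k (x_{k,i} - mean_i) · (x_{k,j} - mean_j), with n-1 = 4.
  S[X,X] = ((2.8)·(2.8) + (-1.2)·(-1.2) + (-0.2)·(-0.2) + (-1.2)·(-1.2) + (-0.2)·(-0.2)) / 4 = 10.8/4 = 2.7
  S[X,Y] = ((2.8)·(3.8) + (-1.2)·(-1.2) + (-0.2)·(3.8) + (-1.2)·(-3.2) + (-0.2)·(-3.2)) / 4 = 15.8/4 = 3.95
  S[Y,Y] = ((3.8)·(3.8) + (-1.2)·(-1.2) + (3.8)·(3.8) + (-3.2)·(-3.2) + (-3.2)·(-3.2)) / 4 = 50.8/4 = 12.7

S is symmetric (S[j,i] = S[i,j]). Assembling:

S = [[2.7, 3.95],
 [3.95, 12.7]]


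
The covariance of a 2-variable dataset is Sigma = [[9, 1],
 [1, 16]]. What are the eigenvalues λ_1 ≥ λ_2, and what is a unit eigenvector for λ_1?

Step 1 — characteristic polynomial of 2×2 Sigma:
  det(Sigma - λI) = λ² - trace · λ + det = 0.
  trace = 9 + 16 = 25, det = 9·16 - (1)² = 143.
Step 2 — discriminant:
  Δ = trace² - 4·det = 625 - 572 = 53.
Step 3 — eigenvalues:
  λ = (trace ± √Δ)/2 = (25 ± 7.2801)/2,
  λ_1 = 16.1401,  λ_2 = 8.8599.

Step 4 — unit eigenvector for λ_1: solve (Sigma - λ_1 I)v = 0. First row:
  (9 - 16.1401)·v_x + (1)·v_y = 0, i.e. (-7.1401)·v_x + (1)·v_y = 0,
  so v ∝ (b, λ_1 - a) = (1, 7.1401) = u.
  ||u|| = √((1)² + (7.1401)²) = √(51.9804) ≈ 7.2097,
  v_1 = u/||u|| ≈ (0.1387, 0.9903) (||v_1|| = 1).

λ_1 = 16.1401,  λ_2 = 8.8599;  v_1 ≈ (0.1387, 0.9903)


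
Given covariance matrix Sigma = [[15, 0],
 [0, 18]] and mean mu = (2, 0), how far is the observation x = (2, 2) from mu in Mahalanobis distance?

Step 1 — centre the observation: (x - mu) = (0, 2).

Step 2 — invert Sigma. det(Sigma) = 15·18 - (0)² = 270.
  Sigma^{-1} = (1/det) · [[d, -b], [-b, a]] = [[0.0667, 0],
 [0, 0.0556]].

Step 3 — form the quadratic (x - mu)^T · Sigma^{-1} · (x - mu):
  Sigma^{-1} · (x - mu) = (0, 0.1111).
  (x - mu)^T · [Sigma^{-1} · (x - mu)] = (0)·(0) + (2)·(0.1111) = 0.2222.

Step 4 — take square root: d = √(0.2222) ≈ 0.4714.

d(x, mu) = √(0.2222) ≈ 0.4714


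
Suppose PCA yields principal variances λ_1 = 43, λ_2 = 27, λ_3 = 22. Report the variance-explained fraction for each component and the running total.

Step 1 — total variance = trace(Sigma) = Σ λ_i = 43 + 27 + 22 = 92.

Step 2 — fraction explained by component i = λ_i / Σ λ:
  PC1: 43/92 = 0.4674
  PC2: 27/92 = 0.2935
  PC3: 22/92 = 0.2391

Step 3 — cumulative fraction after k components = (λ_1 + ... + λ_k) / Σ λ:
  k = 1: 43/92 = 0.4674
  k = 2: (43 + 27)/92 = 70/92 = 0.7609
  k = 3: (43 + 27 + 22)/92 = 92/92 = 1

Summary (fraction, with percent):

explained: PC1 0.4674 (46.74%), PC2 0.2935 (29.35%), PC3 0.2391 (23.91%);  cumulative: 0.4674, 0.7609, 1


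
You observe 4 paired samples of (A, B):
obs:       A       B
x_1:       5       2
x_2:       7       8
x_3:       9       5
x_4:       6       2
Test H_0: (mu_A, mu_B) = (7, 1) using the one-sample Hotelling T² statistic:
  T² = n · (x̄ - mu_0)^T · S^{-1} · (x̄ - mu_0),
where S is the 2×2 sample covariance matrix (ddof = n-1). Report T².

Step 1 — sample mean vector:
  mean(A) = (5 + 7 + 9 + 6) / 4 = 27/4 = 6.75
  mean(B) = (2 + 8 + 5 + 2) / 4 = 17/4 = 4.25
  x̄ = (6.75, 4.25),  deviation x̄ - mu_0 = (6.75, 4.25) - (7, 1) = (-0.25, 3.25).

Step 2 — sample covariance matrix, S[i,j] = (1/(n-1)) · Σ_k (x_{k,i} - mean_i) · (x_{k,j} - mean_j), divisor n-1 = 3:
  S[A,A] = ((-1.75)·(-1.75) + (0.25)·(0.25) + (2.25)·(2.25) + (-0.75)·(-0.75)) / 3 = 8.75/3 = 2.9167
  S[A,B] = ((-1.75)·(-2.25) + (0.25)·(3.75) + (2.25)·(0.75) + (-0.75)·(-2.25)) / 3 = 8.25/3 = 2.75
  S[B,B] = ((-2.25)·(-2.25) + (3.75)·(3.75) + (0.75)·(0.75) + (-2.25)·(-2.25)) / 3 = 24.75/3 = 8.25
  S = [[2.9167, 2.75],
 [2.75, 8.25]].

Step 3 — invert S. det(S) = 2.9167·8.25 - (2.75)² = 16.5.
  S^{-1} = (1/det) · [[d, -b], [-b, a]] = [[0.5, -0.1667],
 [-0.1667, 0.1768]].

Step 4 — quadratic form (x̄ - mu_0)^T · S^{-1} · (x̄ - mu_0):
  S^{-1} · (x̄ - mu_0) = (-0.6667, 0.6162),
  (x̄ - mu_0)^T · [...] = (-0.25)·(-0.6667) + (3.25)·(0.6162) = 2.1692.

Step 5 — scale by n: T² = 4 · 2.1692 = 8.6768.

T² ≈ 8.6768


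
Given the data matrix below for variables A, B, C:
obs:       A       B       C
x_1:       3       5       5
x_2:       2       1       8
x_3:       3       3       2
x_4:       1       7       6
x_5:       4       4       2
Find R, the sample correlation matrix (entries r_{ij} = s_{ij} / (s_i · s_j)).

Step 1 — column means:
  mean(A) = (3 + 2 + 3 + 1 + 4) / 5 = 13/5 = 2.6
  mean(B) = (5 + 1 + 3 + 7 + 4) / 5 = 20/5 = 4
  mean(C) = (5 + 8 + 2 + 6 + 2) / 5 = 23/5 = 4.6

Step 2 — sample variances and covariances s[i,j] = (1/(n-1)) · Σ_k (x_{k,i} - mean_i) · (x_{k,j} - mean_j), with n-1 = 4:
  s[A,A] = ((0.4)·(0.4) + (-0.6)·(-0.6) + (0.4)·(0.4) + (-1.6)·(-1.6) + (1.4)·(1.4)) / 4 = 5.2/4 = 1.3
  s[A,B] = ((0.4)·(1) + (-0.6)·(-3) + (0.4)·(-1) + (-1.6)·(3) + (1.4)·(0)) / 4 = -3/4 = -0.75
  s[A,C] = ((0.4)·(0.4) + (-0.6)·(3.4) + (0.4)·(-2.6) + (-1.6)·(1.4) + (1.4)·(-2.6)) / 4 = -8.8/4 = -2.2
  s[B,B] = ((1)·(1) + (-3)·(-3) + (-1)·(-1) + (3)·(3) + (0)·(0)) / 4 = 20/4 = 5
  s[B,C] = ((1)·(0.4) + (-3)·(3.4) + (-1)·(-2.6) + (3)·(1.4) + (0)·(-2.6)) / 4 = -3/4 = -0.75
  s[C,C] = ((0.4)·(0.4) + (3.4)·(3.4) + (-2.6)·(-2.6) + (1.4)·(1.4) + (-2.6)·(-2.6)) / 4 = 27.2/4 = 6.8
  Sample standard deviations s_i = √(s[i,i]):
  s(A) = √(1.3) = 1.1402
  s(B) = √(5) = 2.2361
  s(C) = √(6.8) = 2.6077

Step 3 — r_{ij} = s_{ij} / (s_i · s_j):
  r[A,A] = 1 (diagonal).
  r[A,B] = -0.75 / (1.1402 · 2.2361) = -0.75 / 2.5495 = -0.2942
  r[A,C] = -2.2 / (1.1402 · 2.6077) = -2.2 / 2.9732 = -0.7399
  r[B,B] = 1 (diagonal).
  r[B,C] = -0.75 / (2.2361 · 2.6077) = -0.75 / 5.831 = -0.1286
  r[C,C] = 1 (diagonal).

R is symmetric with unit diagonal. Assembling:

R = [[1, -0.2942, -0.7399],
 [-0.2942, 1, -0.1286],
 [-0.7399, -0.1286, 1]]


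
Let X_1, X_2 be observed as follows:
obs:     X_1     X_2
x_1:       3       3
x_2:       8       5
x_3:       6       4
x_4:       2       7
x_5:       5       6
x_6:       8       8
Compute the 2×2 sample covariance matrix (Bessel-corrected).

Step 1 — column means:
  mean(X_1) = (3 + 8 + 6 + 2 + 5 + 8) / 6 = 32/6 = 5.3333
  mean(X_2) = (3 + 5 + 4 + 7 + 6 + 8) / 6 = 33/6 = 5.5

Step 2 — sample covariance S[i,j] = (1/(n-1)) · Σ_k (x_{k,i} - mean_i) · (x_{k,j} - mean_j), with n-1 = 5.
  S[X_1,X_1] = ((-2.3333)·(-2.3333) + (2.6667)·(2.6667) + (0.6667)·(0.6667) + (-3.3333)·(-3.3333) + (-0.3333)·(-0.3333) + (2.6667)·(2.6667)) / 5 = 31.3333/5 = 6.2667
  S[X_1,X_2] = ((-2.3333)·(-2.5) + (2.6667)·(-0.5) + (0.6667)·(-1.5) + (-3.3333)·(1.5) + (-0.3333)·(0.5) + (2.6667)·(2.5)) / 5 = 5/5 = 1
  S[X_2,X_2] = ((-2.5)·(-2.5) + (-0.5)·(-0.5) + (-1.5)·(-1.5) + (1.5)·(1.5) + (0.5)·(0.5) + (2.5)·(2.5)) / 5 = 17.5/5 = 3.5

S is symmetric (S[j,i] = S[i,j]). Assembling:

S = [[6.2667, 1],
 [1, 3.5]]


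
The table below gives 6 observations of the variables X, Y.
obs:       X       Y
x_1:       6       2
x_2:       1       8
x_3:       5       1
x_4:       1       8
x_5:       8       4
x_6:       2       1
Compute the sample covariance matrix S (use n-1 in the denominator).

Step 1 — column means:
  mean(X) = (6 + 1 + 5 + 1 + 8 + 2) / 6 = 23/6 = 3.8333
  mean(Y) = (2 + 8 + 1 + 8 + 4 + 1) / 6 = 24/6 = 4

Step 2 — sample covariance S[i,j] = (1/(n-1)) · Σ_k (x_{k,i} - mean_i) · (x_{k,j} - mean_j), with n-1 = 5.
  S[X,X] = ((2.1667)·(2.1667) + (-2.8333)·(-2.8333) + (1.1667)·(1.1667) + (-2.8333)·(-2.8333) + (4.1667)·(4.1667) + (-1.8333)·(-1.8333)) / 5 = 42.8333/5 = 8.5667
  S[X,Y] = ((2.1667)·(-2) + (-2.8333)·(4) + (1.1667)·(-3) + (-2.8333)·(4) + (4.1667)·(0) + (-1.8333)·(-3)) / 5 = -25/5 = -5
  S[Y,Y] = ((-2)·(-2) + (4)·(4) + (-3)·(-3) + (4)·(4) + (0)·(0) + (-3)·(-3)) / 5 = 54/5 = 10.8

S is symmetric (S[j,i] = S[i,j]). Assembling:

S = [[8.5667, -5],
 [-5, 10.8]]


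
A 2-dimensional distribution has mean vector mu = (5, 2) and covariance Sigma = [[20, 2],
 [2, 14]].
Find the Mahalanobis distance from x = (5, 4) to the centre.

Step 1 — centre the observation: (x - mu) = (0, 2).

Step 2 — invert Sigma. det(Sigma) = 20·14 - (2)² = 276.
  Sigma^{-1} = (1/det) · [[d, -b], [-b, a]] = [[0.0507, -0.0072],
 [-0.0072, 0.0725]].

Step 3 — form the quadratic (x - mu)^T · Sigma^{-1} · (x - mu):
  Sigma^{-1} · (x - mu) = (-0.0145, 0.1449).
  (x - mu)^T · [Sigma^{-1} · (x - mu)] = (0)·(-0.0145) + (2)·(0.1449) = 0.2899.

Step 4 — take square root: d = √(0.2899) ≈ 0.5384.

d(x, mu) = √(0.2899) ≈ 0.5384


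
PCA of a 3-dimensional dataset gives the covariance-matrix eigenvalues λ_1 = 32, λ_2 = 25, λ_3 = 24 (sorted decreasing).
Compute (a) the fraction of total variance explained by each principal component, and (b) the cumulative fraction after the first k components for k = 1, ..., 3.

Step 1 — total variance = trace(Sigma) = Σ λ_i = 32 + 25 + 24 = 81.

Step 2 — fraction explained by component i = λ_i / Σ λ:
  PC1: 32/81 = 0.3951
  PC2: 25/81 = 0.3086
  PC3: 24/81 = 0.2963

Step 3 — cumulative fraction after k components = (λ_1 + ... + λ_k) / Σ λ:
  k = 1: 32/81 = 0.3951
  k = 2: (32 + 25)/81 = 57/81 = 0.7037
  k = 3: (32 + 25 + 24)/81 = 81/81 = 1

Summary (fraction, with percent):

explained: PC1 0.3951 (39.51%), PC2 0.3086 (30.86%), PC3 0.2963 (29.63%);  cumulative: 0.3951, 0.7037, 1


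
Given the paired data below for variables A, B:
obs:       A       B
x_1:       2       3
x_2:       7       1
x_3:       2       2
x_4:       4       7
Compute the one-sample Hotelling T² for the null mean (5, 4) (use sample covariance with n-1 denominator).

Step 1 — sample mean vector:
  mean(A) = (2 + 7 + 2 + 4) / 4 = 15/4 = 3.75
  mean(B) = (3 + 1 + 2 + 7) / 4 = 13/4 = 3.25
  x̄ = (3.75, 3.25),  deviation x̄ - mu_0 = (3.75, 3.25) - (5, 4) = (-1.25, -0.75).

Step 2 — sample covariance matrix, S[i,j] = (1/(n-1)) · Σ_k (x_{k,i} - mean_i) · (x_{k,j} - mean_j), divisor n-1 = 3:
  S[A,A] = ((-1.75)·(-1.75) + (3.25)·(3.25) + (-1.75)·(-1.75) + (0.25)·(0.25)) / 3 = 16.75/3 = 5.5833
  S[A,B] = ((-1.75)·(-0.25) + (3.25)·(-2.25) + (-1.75)·(-1.25) + (0.25)·(3.75)) / 3 = -3.75/3 = -1.25
  S[B,B] = ((-0.25)·(-0.25) + (-2.25)·(-2.25) + (-1.25)·(-1.25) + (3.75)·(3.75)) / 3 = 20.75/3 = 6.9167
  S = [[5.5833, -1.25],
 [-1.25, 6.9167]].

Step 3 — invert S. det(S) = 5.5833·6.9167 - (-1.25)² = 37.0556.
  S^{-1} = (1/det) · [[d, -b], [-b, a]] = [[0.1867, 0.0337],
 [0.0337, 0.1507]].

Step 4 — quadratic form (x̄ - mu_0)^T · S^{-1} · (x̄ - mu_0):
  S^{-1} · (x̄ - mu_0) = (-0.2586, -0.1552),
  (x̄ - mu_0)^T · [...] = (-1.25)·(-0.2586) + (-0.75)·(-0.1552) = 0.4397.

Step 5 — scale by n: T² = 4 · 0.4397 = 1.7586.

T² ≈ 1.7586


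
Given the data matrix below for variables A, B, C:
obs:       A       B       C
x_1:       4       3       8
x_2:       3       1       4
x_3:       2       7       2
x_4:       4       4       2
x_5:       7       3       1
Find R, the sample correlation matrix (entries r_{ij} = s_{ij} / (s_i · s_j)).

Step 1 — column means:
  mean(A) = (4 + 3 + 2 + 4 + 7) / 5 = 20/5 = 4
  mean(B) = (3 + 1 + 7 + 4 + 3) / 5 = 18/5 = 3.6
  mean(C) = (8 + 4 + 2 + 2 + 1) / 5 = 17/5 = 3.4

Step 2 — sample variances and covariances s[i,j] = (1/(n-1)) · Σ_k (x_{k,i} - mean_i) · (x_{k,j} - mean_j), with n-1 = 4:
  s[A,A] = ((0)·(0) + (-1)·(-1) + (-2)·(-2) + (0)·(0) + (3)·(3)) / 4 = 14/4 = 3.5
  s[A,B] = ((0)·(-0.6) + (-1)·(-2.6) + (-2)·(3.4) + (0)·(0.4) + (3)·(-0.6)) / 4 = -6/4 = -1.5
  s[A,C] = ((0)·(4.6) + (-1)·(0.6) + (-2)·(-1.4) + (0)·(-1.4) + (3)·(-2.4)) / 4 = -5/4 = -1.25
  s[B,B] = ((-0.6)·(-0.6) + (-2.6)·(-2.6) + (3.4)·(3.4) + (0.4)·(0.4) + (-0.6)·(-0.6)) / 4 = 19.2/4 = 4.8
  s[B,C] = ((-0.6)·(4.6) + (-2.6)·(0.6) + (3.4)·(-1.4) + (0.4)·(-1.4) + (-0.6)·(-2.4)) / 4 = -8.2/4 = -2.05
  s[C,C] = ((4.6)·(4.6) + (0.6)·(0.6) + (-1.4)·(-1.4) + (-1.4)·(-1.4) + (-2.4)·(-2.4)) / 4 = 31.2/4 = 7.8
  Sample standard deviations s_i = √(s[i,i]):
  s(A) = √(3.5) = 1.8708
  s(B) = √(4.8) = 2.1909
  s(C) = √(7.8) = 2.7928

Step 3 — r_{ij} = s_{ij} / (s_i · s_j):
  r[A,A] = 1 (diagonal).
  r[A,B] = -1.5 / (1.8708 · 2.1909) = -1.5 / 4.0988 = -0.366
  r[A,C] = -1.25 / (1.8708 · 2.7928) = -1.25 / 5.2249 = -0.2392
  r[B,B] = 1 (diagonal).
  r[B,C] = -2.05 / (2.1909 · 2.7928) = -2.05 / 6.1188 = -0.335
  r[C,C] = 1 (diagonal).

R is symmetric with unit diagonal. Assembling:

R = [[1, -0.366, -0.2392],
 [-0.366, 1, -0.335],
 [-0.2392, -0.335, 1]]


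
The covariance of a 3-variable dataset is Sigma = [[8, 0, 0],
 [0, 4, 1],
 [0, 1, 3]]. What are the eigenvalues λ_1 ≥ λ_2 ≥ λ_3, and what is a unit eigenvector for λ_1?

Step 1 — characteristic polynomial p(λ) = det(λI - Sigma) = λ³ - tr·λ² + c_1·λ - det, where tr = trace, c_1 = sum of the principal 2×2 minors, det = det(Sigma):
  tr = 8 + 4 + 3 = 15,
  c_1 = (8·4 - (0)²) + (8·3 - (0)²) + (4·3 - (1)²) = 32 + 24 + 11 = 67,
  det = 8·(4·3 - (1)²) - (0)·((0)·3 - (1)·(0)) + (0)·((0)·(1) - 4·(0)) = 8·(11) - (0)·(0) + (0)·(0) = 88.
  So p(λ) = λ³ - 15λ² + 67λ - 88.
Step 2 — look for an integer root (rational root theorem: any rational root is an integer divisor of 88). Testing λ = 8:
  p(8) = 512 - 960 + 536 - 88 = 0  ✓
  Dividing out (λ - 8): p(λ) = (λ - 8)(λ² - 7λ + 11).
Step 3 — remaining eigenvalues from the quadratic λ² - 7λ + 11 = 0:
  Δ = 7² - 4·11 = 49 - 44 = 5,  λ = (7 ± √5)/2 = (7 ± 2.2361)/2 ≈ 4.618 or 2.382.
  Sorted: λ_1 = 8,  λ_2 = 4.618,  λ_3 = 2.382  (check: sum = 15 = tr ✓).

Step 4 — unit eigenvector for λ_1 = 8: v spans the null space of (Sigma - λ_1 I), whose rows are
  r_1 = (0, 0, 0),  r_2 = (0, -4, 1),  r_3 = (0, 1, -5).
  v is orthogonal to every row, so take v ∝ r_2 × r_3 = ((-4)·(-5) - (1)·(1), (1)·(0) - (0)·(-5), (0)·(1) - (-4)·(0)) = (19, 0, 0).
  Rescale (divide by 19): u = (1, 0, 0).
  ||u|| = √((1)² + (0)² + (0)²) = √(1) = 1,  v_1 = u/||u|| ≈ (1, 0, 0) (||v_1|| = 1).

λ_1 = 8,  λ_2 = 4.618,  λ_3 = 2.382;  v_1 ≈ (1, 0, 0)


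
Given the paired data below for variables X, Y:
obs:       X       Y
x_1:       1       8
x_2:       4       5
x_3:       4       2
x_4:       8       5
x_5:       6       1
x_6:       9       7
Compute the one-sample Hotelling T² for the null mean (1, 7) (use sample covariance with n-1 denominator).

Step 1 — sample mean vector:
  mean(X) = (1 + 4 + 4 + 8 + 6 + 9) / 6 = 32/6 = 5.3333
  mean(Y) = (8 + 5 + 2 + 5 + 1 + 7) / 6 = 28/6 = 4.6667
  x̄ = (5.3333, 4.6667),  deviation x̄ - mu_0 = (5.3333, 4.6667) - (1, 7) = (4.3333, -2.3333).

Step 2 — sample covariance matrix, S[i,j] = (1/(n-1)) · Σ_k (x_{k,i} - mean_i) · (x_{k,j} - mean_j), divisor n-1 = 5:
  S[X,X] = ((-4.3333)·(-4.3333) + (-1.3333)·(-1.3333) + (-1.3333)·(-1.3333) + (2.6667)·(2.6667) + (0.6667)·(0.6667) + (3.6667)·(3.6667)) / 5 = 43.3333/5 = 8.6667
  S[X,Y] = ((-4.3333)·(3.3333) + (-1.3333)·(0.3333) + (-1.3333)·(-2.6667) + (2.6667)·(0.3333) + (0.6667)·(-3.6667) + (3.6667)·(2.3333)) / 5 = -4.3333/5 = -0.8667
  S[Y,Y] = ((3.3333)·(3.3333) + (0.3333)·(0.3333) + (-2.6667)·(-2.6667) + (0.3333)·(0.3333) + (-3.6667)·(-3.6667) + (2.3333)·(2.3333)) / 5 = 37.3333/5 = 7.4667
  S = [[8.6667, -0.8667],
 [-0.8667, 7.4667]].

Step 3 — invert S. det(S) = 8.6667·7.4667 - (-0.8667)² = 63.96.
  S^{-1} = (1/det) · [[d, -b], [-b, a]] = [[0.1167, 0.0136],
 [0.0136, 0.1355]].

Step 4 — quadratic form (x̄ - mu_0)^T · S^{-1} · (x̄ - mu_0):
  S^{-1} · (x̄ - mu_0) = (0.4743, -0.2575),
  (x̄ - mu_0)^T · [...] = (4.3333)·(0.4743) + (-2.3333)·(-0.2575) = 2.6558.

Step 5 — scale by n: T² = 6 · 2.6558 = 15.935.

T² ≈ 15.935


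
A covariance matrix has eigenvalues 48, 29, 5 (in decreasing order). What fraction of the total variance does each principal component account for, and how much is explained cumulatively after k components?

Step 1 — total variance = trace(Sigma) = Σ λ_i = 48 + 29 + 5 = 82.

Step 2 — fraction explained by component i = λ_i / Σ λ:
  PC1: 48/82 = 0.5854
  PC2: 29/82 = 0.3537
  PC3: 5/82 = 0.061

Step 3 — cumulative fraction after k components = (λ_1 + ... + λ_k) / Σ λ:
  k = 1: 48/82 = 0.5854
  k = 2: (48 + 29)/82 = 77/82 = 0.939
  k = 3: (48 + 29 + 5)/82 = 82/82 = 1

Summary (fraction, with percent):

explained: PC1 0.5854 (58.54%), PC2 0.3537 (35.37%), PC3 0.061 (6.1%);  cumulative: 0.5854, 0.939, 1


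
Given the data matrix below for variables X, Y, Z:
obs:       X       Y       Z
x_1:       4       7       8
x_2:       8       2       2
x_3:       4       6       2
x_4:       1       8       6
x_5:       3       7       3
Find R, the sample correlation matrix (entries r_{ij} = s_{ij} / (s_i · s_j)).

Step 1 — column means:
  mean(X) = (4 + 8 + 4 + 1 + 3) / 5 = 20/5 = 4
  mean(Y) = (7 + 2 + 6 + 8 + 7) / 5 = 30/5 = 6
  mean(Z) = (8 + 2 + 2 + 6 + 3) / 5 = 21/5 = 4.2

Step 2 — sample variances and covariances s[i,j] = (1/(n-1)) · Σ_k (x_{k,i} - mean_i) · (x_{k,j} - mean_j), with n-1 = 4:
  s[X,X] = ((0)·(0) + (4)·(4) + (0)·(0) + (-3)·(-3) + (-1)·(-1)) / 4 = 26/4 = 6.5
  s[X,Y] = ((0)·(1) + (4)·(-4) + (0)·(0) + (-3)·(2) + (-1)·(1)) / 4 = -23/4 = -5.75
  s[X,Z] = ((0)·(3.8) + (4)·(-2.2) + (0)·(-2.2) + (-3)·(1.8) + (-1)·(-1.2)) / 4 = -13/4 = -3.25
  s[Y,Y] = ((1)·(1) + (-4)·(-4) + (0)·(0) + (2)·(2) + (1)·(1)) / 4 = 22/4 = 5.5
  s[Y,Z] = ((1)·(3.8) + (-4)·(-2.2) + (0)·(-2.2) + (2)·(1.8) + (1)·(-1.2)) / 4 = 15/4 = 3.75
  s[Z,Z] = ((3.8)·(3.8) + (-2.2)·(-2.2) + (-2.2)·(-2.2) + (1.8)·(1.8) + (-1.2)·(-1.2)) / 4 = 28.8/4 = 7.2
  Sample standard deviations s_i = √(s[i,i]):
  s(X) = √(6.5) = 2.5495
  s(Y) = √(5.5) = 2.3452
  s(Z) = √(7.2) = 2.6833

Step 3 — r_{ij} = s_{ij} / (s_i · s_j):
  r[X,X] = 1 (diagonal).
  r[X,Y] = -5.75 / (2.5495 · 2.3452) = -5.75 / 5.9791 = -0.9617
  r[X,Z] = -3.25 / (2.5495 · 2.6833) = -3.25 / 6.8411 = -0.4751
  r[Y,Y] = 1 (diagonal).
  r[Y,Z] = 3.75 / (2.3452 · 2.6833) = 3.75 / 6.2929 = 0.5959
  r[Z,Z] = 1 (diagonal).

R is symmetric with unit diagonal. Assembling:

R = [[1, -0.9617, -0.4751],
 [-0.9617, 1, 0.5959],
 [-0.4751, 0.5959, 1]]


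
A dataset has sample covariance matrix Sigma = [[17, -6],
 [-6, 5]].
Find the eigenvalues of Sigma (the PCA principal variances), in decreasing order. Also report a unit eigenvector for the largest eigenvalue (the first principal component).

Step 1 — characteristic polynomial of 2×2 Sigma:
  det(Sigma - λI) = λ² - trace · λ + det = 0.
  trace = 17 + 5 = 22, det = 17·5 - (-6)² = 49.
Step 2 — discriminant:
  Δ = trace² - 4·det = 484 - 196 = 288.
Step 3 — eigenvalues:
  λ = (trace ± √Δ)/2 = (22 ± 16.9706)/2,
  λ_1 = 19.4853,  λ_2 = 2.5147.

Step 4 — unit eigenvector for λ_1: solve (Sigma - λ_1 I)v = 0. First row:
  (17 - 19.4853)·v_x + (-6)·v_y = 0, i.e. (-2.4853)·v_x + (-6)·v_y = 0,
  so v ∝ (b, λ_1 - a) = (-6, 2.4853); multiply by -1 so the first entry is positive: u = (6, -2.4853).
  ||u|| = √((6)² + (-2.4853)²) = √(42.1766) ≈ 6.4944,
  v_1 = u/||u|| ≈ (0.9239, -0.3827) (||v_1|| = 1).

λ_1 = 19.4853,  λ_2 = 2.5147;  v_1 ≈ (0.9239, -0.3827)


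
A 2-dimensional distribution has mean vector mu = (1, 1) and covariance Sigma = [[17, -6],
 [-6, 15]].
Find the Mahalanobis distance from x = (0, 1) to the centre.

Step 1 — centre the observation: (x - mu) = (-1, 0).

Step 2 — invert Sigma. det(Sigma) = 17·15 - (-6)² = 219.
  Sigma^{-1} = (1/det) · [[d, -b], [-b, a]] = [[0.0685, 0.0274],
 [0.0274, 0.0776]].

Step 3 — form the quadratic (x - mu)^T · Sigma^{-1} · (x - mu):
  Sigma^{-1} · (x - mu) = (-0.0685, -0.0274).
  (x - mu)^T · [Sigma^{-1} · (x - mu)] = (-1)·(-0.0685) + (0)·(-0.0274) = 0.0685.

Step 4 — take square root: d = √(0.0685) ≈ 0.2617.

d(x, mu) = √(0.0685) ≈ 0.2617


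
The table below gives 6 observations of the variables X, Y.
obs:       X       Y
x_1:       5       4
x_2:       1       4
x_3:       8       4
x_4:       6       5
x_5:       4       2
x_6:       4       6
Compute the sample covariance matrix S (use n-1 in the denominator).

Step 1 — column means:
  mean(X) = (5 + 1 + 8 + 6 + 4 + 4) / 6 = 28/6 = 4.6667
  mean(Y) = (4 + 4 + 4 + 5 + 2 + 6) / 6 = 25/6 = 4.1667

Step 2 — sample covariance S[i,j] = (1/(n-1)) · Σ_k (x_{k,i} - mean_i) · (x_{k,j} - mean_j), with n-1 = 5.
  S[X,X] = ((0.3333)·(0.3333) + (-3.6667)·(-3.6667) + (3.3333)·(3.3333) + (1.3333)·(1.3333) + (-0.6667)·(-0.6667) + (-0.6667)·(-0.6667)) / 5 = 27.3333/5 = 5.4667
  S[X,Y] = ((0.3333)·(-0.1667) + (-3.6667)·(-0.1667) + (3.3333)·(-0.1667) + (1.3333)·(0.8333) + (-0.6667)·(-2.1667) + (-0.6667)·(1.8333)) / 5 = 1.3333/5 = 0.2667
  S[Y,Y] = ((-0.1667)·(-0.1667) + (-0.1667)·(-0.1667) + (-0.1667)·(-0.1667) + (0.8333)·(0.8333) + (-2.1667)·(-2.1667) + (1.8333)·(1.8333)) / 5 = 8.8333/5 = 1.7667

S is symmetric (S[j,i] = S[i,j]). Assembling:

S = [[5.4667, 0.2667],
 [0.2667, 1.7667]]


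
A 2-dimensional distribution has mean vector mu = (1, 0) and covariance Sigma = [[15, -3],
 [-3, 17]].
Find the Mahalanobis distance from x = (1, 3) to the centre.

Step 1 — centre the observation: (x - mu) = (0, 3).

Step 2 — invert Sigma. det(Sigma) = 15·17 - (-3)² = 246.
  Sigma^{-1} = (1/det) · [[d, -b], [-b, a]] = [[0.0691, 0.0122],
 [0.0122, 0.061]].

Step 3 — form the quadratic (x - mu)^T · Sigma^{-1} · (x - mu):
  Sigma^{-1} · (x - mu) = (0.0366, 0.1829).
  (x - mu)^T · [Sigma^{-1} · (x - mu)] = (0)·(0.0366) + (3)·(0.1829) = 0.5488.

Step 4 — take square root: d = √(0.5488) ≈ 0.7408.

d(x, mu) = √(0.5488) ≈ 0.7408


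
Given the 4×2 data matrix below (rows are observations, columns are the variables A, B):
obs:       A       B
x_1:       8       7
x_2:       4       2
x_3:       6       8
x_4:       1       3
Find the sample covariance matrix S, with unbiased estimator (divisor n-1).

Step 1 — column means:
  mean(A) = (8 + 4 + 6 + 1) / 4 = 19/4 = 4.75
  mean(B) = (7 + 2 + 8 + 3) / 4 = 20/4 = 5

Step 2 — sample covariance S[i,j] = (1/(n-1)) · Σ_k (x_{k,i} - mean_i) · (x_{k,j} - mean_j), with n-1 = 3.
  S[A,A] = ((3.25)·(3.25) + (-0.75)·(-0.75) + (1.25)·(1.25) + (-3.75)·(-3.75)) / 3 = 26.75/3 = 8.9167
  S[A,B] = ((3.25)·(2) + (-0.75)·(-3) + (1.25)·(3) + (-3.75)·(-2)) / 3 = 20/3 = 6.6667
  S[B,B] = ((2)·(2) + (-3)·(-3) + (3)·(3) + (-2)·(-2)) / 3 = 26/3 = 8.6667

S is symmetric (S[j,i] = S[i,j]). Assembling:

S = [[8.9167, 6.6667],
 [6.6667, 8.6667]]


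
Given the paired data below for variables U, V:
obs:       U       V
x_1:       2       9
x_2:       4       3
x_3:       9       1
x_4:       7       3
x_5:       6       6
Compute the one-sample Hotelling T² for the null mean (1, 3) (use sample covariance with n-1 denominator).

Step 1 — sample mean vector:
  mean(U) = (2 + 4 + 9 + 7 + 6) / 5 = 28/5 = 5.6
  mean(V) = (9 + 3 + 1 + 3 + 6) / 5 = 22/5 = 4.4
  x̄ = (5.6, 4.4),  deviation x̄ - mu_0 = (5.6, 4.4) - (1, 3) = (4.6, 1.4).

Step 2 — sample covariance matrix, S[i,j] = (1/(n-1)) · Σ_k (x_{k,i} - mean_i) · (x_{k,j} - mean_j), divisor n-1 = 4:
  S[U,U] = ((-3.6)·(-3.6) + (-1.6)·(-1.6) + (3.4)·(3.4) + (1.4)·(1.4) + (0.4)·(0.4)) / 4 = 29.2/4 = 7.3
  S[U,V] = ((-3.6)·(4.6) + (-1.6)·(-1.4) + (3.4)·(-3.4) + (1.4)·(-1.4) + (0.4)·(1.6)) / 4 = -27.2/4 = -6.8
  S[V,V] = ((4.6)·(4.6) + (-1.4)·(-1.4) + (-3.4)·(-3.4) + (-1.4)·(-1.4) + (1.6)·(1.6)) / 4 = 39.2/4 = 9.8
  S = [[7.3, -6.8],
 [-6.8, 9.8]].

Step 3 — invert S. det(S) = 7.3·9.8 - (-6.8)² = 25.3.
  S^{-1} = (1/det) · [[d, -b], [-b, a]] = [[0.3874, 0.2688],
 [0.2688, 0.2885]].

Step 4 — quadratic form (x̄ - mu_0)^T · S^{-1} · (x̄ - mu_0):
  S^{-1} · (x̄ - mu_0) = (2.1581, 1.6403),
  (x̄ - mu_0)^T · [...] = (4.6)·(2.1581) + (1.4)·(1.6403) = 12.2237.

Step 5 — scale by n: T² = 5 · 12.2237 = 61.1186.

T² ≈ 61.1186


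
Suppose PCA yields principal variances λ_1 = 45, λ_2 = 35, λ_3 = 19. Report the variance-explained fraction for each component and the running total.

Step 1 — total variance = trace(Sigma) = Σ λ_i = 45 + 35 + 19 = 99.

Step 2 — fraction explained by component i = λ_i / Σ λ:
  PC1: 45/99 = 0.4545
  PC2: 35/99 = 0.3535
  PC3: 19/99 = 0.1919

Step 3 — cumulative fraction after k components = (λ_1 + ... + λ_k) / Σ λ:
  k = 1: 45/99 = 0.4545
  k = 2: (45 + 35)/99 = 80/99 = 0.8081
  k = 3: (45 + 35 + 19)/99 = 99/99 = 1

Summary (fraction, with percent):

explained: PC1 0.4545 (45.45%), PC2 0.3535 (35.35%), PC3 0.1919 (19.19%);  cumulative: 0.4545, 0.8081, 1


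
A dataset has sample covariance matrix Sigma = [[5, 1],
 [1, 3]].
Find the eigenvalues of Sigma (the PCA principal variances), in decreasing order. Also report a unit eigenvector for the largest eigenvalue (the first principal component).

Step 1 — characteristic polynomial of 2×2 Sigma:
  det(Sigma - λI) = λ² - trace · λ + det = 0.
  trace = 5 + 3 = 8, det = 5·3 - (1)² = 14.
Step 2 — discriminant:
  Δ = trace² - 4·det = 64 - 56 = 8.
Step 3 — eigenvalues:
  λ = (trace ± √Δ)/2 = (8 ± 2.8284)/2,
  λ_1 = 5.4142,  λ_2 = 2.5858.

Step 4 — unit eigenvector for λ_1: solve (Sigma - λ_1 I)v = 0. First row:
  (5 - 5.4142)·v_x + (1)·v_y = 0, i.e. (-0.4142)·v_x + (1)·v_y = 0,
  so v ∝ (b, λ_1 - a) = (1, 0.4142) = u.
  ||u|| = √((1)² + (0.4142)²) = √(1.1716) ≈ 1.0824,
  v_1 = u/||u|| ≈ (0.9239, 0.3827) (||v_1|| = 1).

λ_1 = 5.4142,  λ_2 = 2.5858;  v_1 ≈ (0.9239, 0.3827)


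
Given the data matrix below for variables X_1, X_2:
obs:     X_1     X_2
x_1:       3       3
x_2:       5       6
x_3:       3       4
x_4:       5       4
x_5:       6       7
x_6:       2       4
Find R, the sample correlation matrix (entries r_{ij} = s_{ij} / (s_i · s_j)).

Step 1 — column means:
  mean(X_1) = (3 + 5 + 3 + 5 + 6 + 2) / 6 = 24/6 = 4
  mean(X_2) = (3 + 6 + 4 + 4 + 7 + 4) / 6 = 28/6 = 4.6667

Step 2 — sample variances and covariances s[i,j] = (1/(n-1)) · Σ_k (x_{k,i} - mean_i) · (x_{k,j} - mean_j), with n-1 = 5:
  s[X_1,X_1] = ((-1)·(-1) + (1)·(1) + (-1)·(-1) + (1)·(1) + (2)·(2) + (-2)·(-2)) / 5 = 12/5 = 2.4
  s[X_1,X_2] = ((-1)·(-1.6667) + (1)·(1.3333) + (-1)·(-0.6667) + (1)·(-0.6667) + (2)·(2.3333) + (-2)·(-0.6667)) / 5 = 9/5 = 1.8
  s[X_2,X_2] = ((-1.6667)·(-1.6667) + (1.3333)·(1.3333) + (-0.6667)·(-0.6667) + (-0.6667)·(-0.6667) + (2.3333)·(2.3333) + (-0.6667)·(-0.6667)) / 5 = 11.3333/5 = 2.2667
  Sample standard deviations s_i = √(s[i,i]):
  s(X_1) = √(2.4) = 1.5492
  s(X_2) = √(2.2667) = 1.5055

Step 3 — r_{ij} = s_{ij} / (s_i · s_j):
  r[X_1,X_1] = 1 (diagonal).
  r[X_1,X_2] = 1.8 / (1.5492 · 1.5055) = 1.8 / 2.3324 = 0.7717
  r[X_2,X_2] = 1 (diagonal).

R is symmetric with unit diagonal. Assembling:

R = [[1, 0.7717],
 [0.7717, 1]]


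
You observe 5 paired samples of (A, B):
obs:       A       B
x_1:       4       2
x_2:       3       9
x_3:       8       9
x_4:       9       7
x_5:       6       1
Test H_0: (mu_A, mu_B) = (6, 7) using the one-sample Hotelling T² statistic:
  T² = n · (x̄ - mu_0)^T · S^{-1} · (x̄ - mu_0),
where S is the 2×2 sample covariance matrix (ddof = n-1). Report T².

Step 1 — sample mean vector:
  mean(A) = (4 + 3 + 8 + 9 + 6) / 5 = 30/5 = 6
  mean(B) = (2 + 9 + 9 + 7 + 1) / 5 = 28/5 = 5.6
  x̄ = (6, 5.6),  deviation x̄ - mu_0 = (6, 5.6) - (6, 7) = (0, -1.4).

Step 2 — sample covariance matrix, S[i,j] = (1/(n-1)) · Σ_k (x_{k,i} - mean_i) · (x_{k,j} - mean_j), divisor n-1 = 4:
  S[A,A] = ((-2)·(-2) + (-3)·(-3) + (2)·(2) + (3)·(3) + (0)·(0)) / 4 = 26/4 = 6.5
  S[A,B] = ((-2)·(-3.6) + (-3)·(3.4) + (2)·(3.4) + (3)·(1.4) + (0)·(-4.6)) / 4 = 8/4 = 2
  S[B,B] = ((-3.6)·(-3.6) + (3.4)·(3.4) + (3.4)·(3.4) + (1.4)·(1.4) + (-4.6)·(-4.6)) / 4 = 59.2/4 = 14.8
  S = [[6.5, 2],
 [2, 14.8]].

Step 3 — invert S. det(S) = 6.5·14.8 - (2)² = 92.2.
  S^{-1} = (1/det) · [[d, -b], [-b, a]] = [[0.1605, -0.0217],
 [-0.0217, 0.0705]].

Step 4 — quadratic form (x̄ - mu_0)^T · S^{-1} · (x̄ - mu_0):
  S^{-1} · (x̄ - mu_0) = (0.0304, -0.0987),
  (x̄ - mu_0)^T · [...] = (0)·(0.0304) + (-1.4)·(-0.0987) = 0.1382.

Step 5 — scale by n: T² = 5 · 0.1382 = 0.6909.

T² ≈ 0.6909


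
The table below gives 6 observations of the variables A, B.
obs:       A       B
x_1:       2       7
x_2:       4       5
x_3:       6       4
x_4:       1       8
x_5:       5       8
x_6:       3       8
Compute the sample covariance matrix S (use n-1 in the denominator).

Step 1 — column means:
  mean(A) = (2 + 4 + 6 + 1 + 5 + 3) / 6 = 21/6 = 3.5
  mean(B) = (7 + 5 + 4 + 8 + 8 + 8) / 6 = 40/6 = 6.6667

Step 2 — sample covariance S[i,j] = (1/(n-1)) · Σ_k (x_{k,i} - mean_i) · (x_{k,j} - mean_j), with n-1 = 5.
  S[A,A] = ((-1.5)·(-1.5) + (0.5)·(0.5) + (2.5)·(2.5) + (-2.5)·(-2.5) + (1.5)·(1.5) + (-0.5)·(-0.5)) / 5 = 17.5/5 = 3.5
  S[A,B] = ((-1.5)·(0.3333) + (0.5)·(-1.6667) + (2.5)·(-2.6667) + (-2.5)·(1.3333) + (1.5)·(1.3333) + (-0.5)·(1.3333)) / 5 = -10/5 = -2
  S[B,B] = ((0.3333)·(0.3333) + (-1.6667)·(-1.6667) + (-2.6667)·(-2.6667) + (1.3333)·(1.3333) + (1.3333)·(1.3333) + (1.3333)·(1.3333)) / 5 = 15.3333/5 = 3.0667

S is symmetric (S[j,i] = S[i,j]). Assembling:

S = [[3.5, -2],
 [-2, 3.0667]]


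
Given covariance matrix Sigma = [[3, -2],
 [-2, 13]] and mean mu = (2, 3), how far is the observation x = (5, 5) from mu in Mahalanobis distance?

Step 1 — centre the observation: (x - mu) = (3, 2).

Step 2 — invert Sigma. det(Sigma) = 3·13 - (-2)² = 35.
  Sigma^{-1} = (1/det) · [[d, -b], [-b, a]] = [[0.3714, 0.0571],
 [0.0571, 0.0857]].

Step 3 — form the quadratic (x - mu)^T · Sigma^{-1} · (x - mu):
  Sigma^{-1} · (x - mu) = (1.2286, 0.3429).
  (x - mu)^T · [Sigma^{-1} · (x - mu)] = (3)·(1.2286) + (2)·(0.3429) = 4.3714.

Step 4 — take square root: d = √(4.3714) ≈ 2.0908.

d(x, mu) = √(4.3714) ≈ 2.0908


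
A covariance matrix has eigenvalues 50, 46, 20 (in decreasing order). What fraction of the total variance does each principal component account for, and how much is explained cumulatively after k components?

Step 1 — total variance = trace(Sigma) = Σ λ_i = 50 + 46 + 20 = 116.

Step 2 — fraction explained by component i = λ_i / Σ λ:
  PC1: 50/116 = 0.431
  PC2: 46/116 = 0.3966
  PC3: 20/116 = 0.1724

Step 3 — cumulative fraction after k components = (λ_1 + ... + λ_k) / Σ λ:
  k = 1: 50/116 = 0.431
  k = 2: (50 + 46)/116 = 96/116 = 0.8276
  k = 3: (50 + 46 + 20)/116 = 116/116 = 1

Summary (fraction, with percent):

explained: PC1 0.431 (43.1%), PC2 0.3966 (39.66%), PC3 0.1724 (17.24%);  cumulative: 0.431, 0.8276, 1


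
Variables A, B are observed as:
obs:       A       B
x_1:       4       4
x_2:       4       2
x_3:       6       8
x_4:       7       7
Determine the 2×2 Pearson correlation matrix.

Step 1 — column means:
  mean(A) = (4 + 4 + 6 + 7) / 4 = 21/4 = 5.25
  mean(B) = (4 + 2 + 8 + 7) / 4 = 21/4 = 5.25

Step 2 — sample variances and covariances s[i,j] = (1/(n-1)) · Σ_k (x_{k,i} - mean_i) · (x_{k,j} - mean_j), with n-1 = 3:
  s[A,A] = ((-1.25)·(-1.25) + (-1.25)·(-1.25) + (0.75)·(0.75) + (1.75)·(1.75)) / 3 = 6.75/3 = 2.25
  s[A,B] = ((-1.25)·(-1.25) + (-1.25)·(-3.25) + (0.75)·(2.75) + (1.75)·(1.75)) / 3 = 10.75/3 = 3.5833
  s[B,B] = ((-1.25)·(-1.25) + (-3.25)·(-3.25) + (2.75)·(2.75) + (1.75)·(1.75)) / 3 = 22.75/3 = 7.5833
  Sample standard deviations s_i = √(s[i,i]):
  s(A) = √(2.25) = 1.5
  s(B) = √(7.5833) = 2.7538

Step 3 — r_{ij} = s_{ij} / (s_i · s_j):
  r[A,A] = 1 (diagonal).
  r[A,B] = 3.5833 / (1.5 · 2.7538) = 3.5833 / 4.1307 = 0.8675
  r[B,B] = 1 (diagonal).

R is symmetric with unit diagonal. Assembling:

R = [[1, 0.8675],
 [0.8675, 1]]


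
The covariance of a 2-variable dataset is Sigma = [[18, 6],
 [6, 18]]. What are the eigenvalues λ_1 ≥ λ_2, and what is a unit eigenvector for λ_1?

Step 1 — characteristic polynomial of 2×2 Sigma:
  det(Sigma - λI) = λ² - trace · λ + det = 0.
  trace = 18 + 18 = 36, det = 18·18 - (6)² = 288.
Step 2 — discriminant:
  Δ = trace² - 4·det = 1296 - 1152 = 144.
Step 3 — eigenvalues:
  λ = (trace ± √Δ)/2 = (36 ± 12)/2,
  λ_1 = 24,  λ_2 = 12.

Step 4 — unit eigenvector for λ_1: solve (Sigma - λ_1 I)v = 0. First row:
  (18 - 24)·v_x + (6)·v_y = 0, i.e. (-6)·v_x + (6)·v_y = 0,
  so v ∝ (b, λ_1 - a) = (6, 6) = u.
  ||u|| = √((6)² + (6)²) = √(72) ≈ 8.4853,
  v_1 = u/||u|| ≈ (0.7071, 0.7071) (||v_1|| = 1).

λ_1 = 24,  λ_2 = 12;  v_1 ≈ (0.7071, 0.7071)


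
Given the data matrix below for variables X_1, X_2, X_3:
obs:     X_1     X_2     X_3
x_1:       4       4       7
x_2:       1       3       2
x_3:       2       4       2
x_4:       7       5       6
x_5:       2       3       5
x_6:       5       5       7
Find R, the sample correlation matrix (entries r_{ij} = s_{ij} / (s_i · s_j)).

Step 1 — column means:
  mean(X_1) = (4 + 1 + 2 + 7 + 2 + 5) / 6 = 21/6 = 3.5
  mean(X_2) = (4 + 3 + 4 + 5 + 3 + 5) / 6 = 24/6 = 4
  mean(X_3) = (7 + 2 + 2 + 6 + 5 + 7) / 6 = 29/6 = 4.8333

Step 2 — sample variances and covariances s[i,j] = (1/(n-1)) · Σ_k (x_{k,i} - mean_i) · (x_{k,j} - mean_j), with n-1 = 5:
  s[X_1,X_1] = ((0.5)·(0.5) + (-2.5)·(-2.5) + (-1.5)·(-1.5) + (3.5)·(3.5) + (-1.5)·(-1.5) + (1.5)·(1.5)) / 5 = 25.5/5 = 5.1
  s[X_1,X_2] = ((0.5)·(0) + (-2.5)·(-1) + (-1.5)·(0) + (3.5)·(1) + (-1.5)·(-1) + (1.5)·(1)) / 5 = 9/5 = 1.8
  s[X_1,X_3] = ((0.5)·(2.1667) + (-2.5)·(-2.8333) + (-1.5)·(-2.8333) + (3.5)·(1.1667) + (-1.5)·(0.1667) + (1.5)·(2.1667)) / 5 = 19.5/5 = 3.9
  s[X_2,X_2] = ((0)·(0) + (-1)·(-1) + (0)·(0) + (1)·(1) + (-1)·(-1) + (1)·(1)) / 5 = 4/5 = 0.8
  s[X_2,X_3] = ((0)·(2.1667) + (-1)·(-2.8333) + (0)·(-2.8333) + (1)·(1.1667) + (-1)·(0.1667) + (1)·(2.1667)) / 5 = 6/5 = 1.2
  s[X_3,X_3] = ((2.1667)·(2.1667) + (-2.8333)·(-2.8333) + (-2.8333)·(-2.8333) + (1.1667)·(1.1667) + (0.1667)·(0.1667) + (2.1667)·(2.1667)) / 5 = 26.8333/5 = 5.3667
  Sample standard deviations s_i = √(s[i,i]):
  s(X_1) = √(5.1) = 2.2583
  s(X_2) = √(0.8) = 0.8944
  s(X_3) = √(5.3667) = 2.3166

Step 3 — r_{ij} = s_{ij} / (s_i · s_j):
  r[X_1,X_1] = 1 (diagonal).
  r[X_1,X_2] = 1.8 / (2.2583 · 0.8944) = 1.8 / 2.0199 = 0.8911
  r[X_1,X_3] = 3.9 / (2.2583 · 2.3166) = 3.9 / 5.2316 = 0.7455
  r[X_2,X_2] = 1 (diagonal).
  r[X_2,X_3] = 1.2 / (0.8944 · 2.3166) = 1.2 / 2.072 = 0.5791
  r[X_3,X_3] = 1 (diagonal).

R is symmetric with unit diagonal. Assembling:

R = [[1, 0.8911, 0.7455],
 [0.8911, 1, 0.5791],
 [0.7455, 0.5791, 1]]


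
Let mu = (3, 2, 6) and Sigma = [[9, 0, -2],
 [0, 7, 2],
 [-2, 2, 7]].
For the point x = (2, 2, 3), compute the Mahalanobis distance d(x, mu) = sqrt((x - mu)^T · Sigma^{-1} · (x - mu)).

Step 1 — centre the observation: (x - mu) = (-1, 0, -3).

Step 2 — invert Sigma (cofactor / det for 3×3, or solve directly):
  Sigma^{-1} = [[0.1194, -0.0106, 0.0371],
 [-0.0106, 0.1565, -0.0477],
 [0.0371, -0.0477, 0.1671]].

Step 3 — form the quadratic (x - mu)^T · Sigma^{-1} · (x - mu):
  Sigma^{-1} · (x - mu) = (-0.2308, 0.1538, -0.5385).
  (x - mu)^T · [Sigma^{-1} · (x - mu)] = (-1)·(-0.2308) + (0)·(0.1538) + (-3)·(-0.5385) = 1.8462.

Step 4 — take square root: d = √(1.8462) ≈ 1.3587.

d(x, mu) = √(1.8462) ≈ 1.3587


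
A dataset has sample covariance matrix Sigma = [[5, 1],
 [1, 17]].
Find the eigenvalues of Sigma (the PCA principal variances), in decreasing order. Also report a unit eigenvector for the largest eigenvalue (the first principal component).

Step 1 — characteristic polynomial of 2×2 Sigma:
  det(Sigma - λI) = λ² - trace · λ + det = 0.
  trace = 5 + 17 = 22, det = 5·17 - (1)² = 84.
Step 2 — discriminant:
  Δ = trace² - 4·det = 484 - 336 = 148.
Step 3 — eigenvalues:
  λ = (trace ± √Δ)/2 = (22 ± 12.1655)/2,
  λ_1 = 17.0828,  λ_2 = 4.9172.

Step 4 — unit eigenvector for λ_1: solve (Sigma - λ_1 I)v = 0. First row:
  (5 - 17.0828)·v_x + (1)·v_y = 0, i.e. (-12.0828)·v_x + (1)·v_y = 0,
  so v ∝ (b, λ_1 - a) = (1, 12.0828) = u.
  ||u|| = √((1)² + (12.0828)²) = √(146.9932) ≈ 12.1241,
  v_1 = u/||u|| ≈ (0.0825, 0.9966) (||v_1|| = 1).

λ_1 = 17.0828,  λ_2 = 4.9172;  v_1 ≈ (0.0825, 0.9966)


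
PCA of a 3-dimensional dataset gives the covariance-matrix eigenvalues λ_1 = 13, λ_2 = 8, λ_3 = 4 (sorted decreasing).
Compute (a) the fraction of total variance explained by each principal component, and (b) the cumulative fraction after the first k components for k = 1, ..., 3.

Step 1 — total variance = trace(Sigma) = Σ λ_i = 13 + 8 + 4 = 25.

Step 2 — fraction explained by component i = λ_i / Σ λ:
  PC1: 13/25 = 0.52
  PC2: 8/25 = 0.32
  PC3: 4/25 = 0.16

Step 3 — cumulative fraction after k components = (λ_1 + ... + λ_k) / Σ λ:
  k = 1: 13/25 = 0.52
  k = 2: (13 + 8)/25 = 21/25 = 0.84
  k = 3: (13 + 8 + 4)/25 = 25/25 = 1

Summary (fraction, with percent):

explained: PC1 0.52 (52%), PC2 0.32 (32%), PC3 0.16 (16%);  cumulative: 0.52, 0.84, 1


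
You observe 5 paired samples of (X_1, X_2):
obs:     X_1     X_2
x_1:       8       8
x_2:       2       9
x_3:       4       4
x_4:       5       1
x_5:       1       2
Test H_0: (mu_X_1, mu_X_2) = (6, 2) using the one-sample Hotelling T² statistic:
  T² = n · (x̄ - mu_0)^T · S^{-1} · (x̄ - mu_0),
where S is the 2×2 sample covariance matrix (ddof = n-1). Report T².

Step 1 — sample mean vector:
  mean(X_1) = (8 + 2 + 4 + 5 + 1) / 5 = 20/5 = 4
  mean(X_2) = (8 + 9 + 4 + 1 + 2) / 5 = 24/5 = 4.8
  x̄ = (4, 4.8),  deviation x̄ - mu_0 = (4, 4.8) - (6, 2) = (-2, 2.8).

Step 2 — sample covariance matrix, S[i,j] = (1/(n-1)) · Σ_k (x_{k,i} - mean_i) · (x_{k,j} - mean_j), divisor n-1 = 4:
  S[X_1,X_1] = ((4)·(4) + (-2)·(-2) + (0)·(0) + (1)·(1) + (-3)·(-3)) / 4 = 30/4 = 7.5
  S[X_1,X_2] = ((4)·(3.2) + (-2)·(4.2) + (0)·(-0.8) + (1)·(-3.8) + (-3)·(-2.8)) / 4 = 9/4 = 2.25
  S[X_2,X_2] = ((3.2)·(3.2) + (4.2)·(4.2) + (-0.8)·(-0.8) + (-3.8)·(-3.8) + (-2.8)·(-2.8)) / 4 = 50.8/4 = 12.7
  S = [[7.5, 2.25],
 [2.25, 12.7]].

Step 3 — invert S. det(S) = 7.5·12.7 - (2.25)² = 90.1875.
  S^{-1} = (1/det) · [[d, -b], [-b, a]] = [[0.1408, -0.0249],
 [-0.0249, 0.0832]].

Step 4 — quadratic form (x̄ - mu_0)^T · S^{-1} · (x̄ - mu_0):
  S^{-1} · (x̄ - mu_0) = (-0.3515, 0.2827),
  (x̄ - mu_0)^T · [...] = (-2)·(-0.3515) + (2.8)·(0.2827) = 1.4947.

Step 5 — scale by n: T² = 5 · 1.4947 = 7.4733.

T² ≈ 7.4733
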